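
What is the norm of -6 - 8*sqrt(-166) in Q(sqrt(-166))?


N(a + b*sqrt(d)) = a^2 - d*b^2
= (-6)^2 - (-166)*(-8)^2
= 36 + 10624
= 10660

10660


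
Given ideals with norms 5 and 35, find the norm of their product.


N(IJ) = N(I) * N(J)
= 5 * 35
= 175

175


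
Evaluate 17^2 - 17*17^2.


x^2 - d*y^2
= 17^2 - 17*17^2
= 289 - 4913
= -4624

-4624


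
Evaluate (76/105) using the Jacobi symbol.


Compute (76/105) via quadratic reciprocity:
  pull out 2: (2/105) = +1  (since 105 mod 8 = 1)
  pull out 2: (2/105) = +1  (since 105 mod 8 = 1)
  reciprocity: (19/105) -> +(105/19)
  reduce: (10/19)
  pull out 2: (2/19) = -1  (since 19 mod 8 = 3)
  reciprocity: (5/19) -> +(19/5)
  reduce: (4/5)
  pull out 2: (2/5) = -1  (since 5 mod 8 = 5)
  pull out 2: (2/5) = -1  (since 5 mod 8 = 5)
  (1/5) = 1
Product of signs = -1

-1


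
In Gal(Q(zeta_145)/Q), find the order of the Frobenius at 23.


The Frobenius at p in Gal(Q(zeta_n)/Q) = (Z/nZ)* is the class of p, so its order is ord_145(23), the smallest k >= 1 with 23^k = 1 mod 145.
n = 145 = 5 * 29, phi(145) = 112; the order divides phi(n).
Divisors of 112: 1, 2, 4, 7, 8, 14, 16, 28, 56, 112
Repeated squaring mod 145: 23^1 = 23, 23^2 = 94, 23^4 = 136, 23^8 = 81, 23^16 = 36, 23^32 = 136, 23^64 = 81
Test divisors in increasing order:
  k=1: 23^1 = 23 mod 145
  k=2: 23^2 = 94 mod 145
  k=4: 23^4 = 136 mod 145
  k=7: 23^7 = 136 * 94 * 23 = 117 mod 145
  k=8: 23^8 = 81 mod 145
  k=14: 23^14 = 81 * 136 * 94 = 59 mod 145
  k=16: 23^16 = 36 mod 145
  k=28: 23^28 = 36 * 81 * 136 = 1 mod 145  <- first divisor giving 1
Order = 28

28


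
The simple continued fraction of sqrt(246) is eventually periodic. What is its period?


Run the CF algorithm for sqrt(246).
a_0 = floor(sqrt(246)) = 15; set m_0=0, q_0=1.
Recurrence: m' = q*a - m,  q' = (d - m'^2)/q,  a' = floor((a_0 + m')/q').
  step 1: m=15, q=21, a=1
  step 2: m=6, q=10, a=2
  step 3: m=14, q=5, a=5
  step 4: m=11, q=25, a=1
  step 5: m=14, q=2, a=14
  step 6: m=14, q=25, a=1
  step 7: m=11, q=5, a=5
  step 8: m=14, q=10, a=2
  step 9: m=6, q=21, a=1
  step 10: m=15, q=1, a=30
a_10 = 2*a_0 = 30, so the period closes here.
sqrt(246) = [15; 1, 2, 5, 1, 14, 1, 5, 2, 1, 30]
Period length = 10

10


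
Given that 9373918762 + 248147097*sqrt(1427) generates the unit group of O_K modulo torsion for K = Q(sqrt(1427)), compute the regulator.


epsilon = 9373918762 + 248147097*sqrt(1427)
= 1.8748e+10
R = ln(1.8748e+10)
= 23.6543

23.6543


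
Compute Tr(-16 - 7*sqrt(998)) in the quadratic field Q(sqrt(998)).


Tr(a + b*sqrt(d)) = (a + b*sqrt(d)) + (a - b*sqrt(d)) = 2a
= 2 * (-16)
= -32

-32


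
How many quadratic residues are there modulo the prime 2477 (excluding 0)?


For prime p, the number of non-zero quadratic residues is (p-1)/2.
= (2477-1)/2
= 1238

1238


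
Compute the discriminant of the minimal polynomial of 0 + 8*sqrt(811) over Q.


The element 0 + 8*sqrt(811) has minimal polynomial:
x^2 + 0*x - 51904
Discriminant = (0)^2 - 4*(-51904)
= 0 + 207616
= 207616

207616


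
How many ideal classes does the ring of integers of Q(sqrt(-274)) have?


K = Q(sqrt(-274)). d mod 4 = 2, so D = disc(K) = 4d = -1096
h(K) equals the number of primitive reduced positive-definite forms (a, b, c) = a*x^2 + b*x*y + c*y^2 with b^2 - 4ac = D,
where reduced means |b| <= a <= c, with b >= 0 whenever |b| = a or a = c, and primitive means gcd(a, b, c) = 1.
Reduced forces 3a^2 <= |D| = 1096, so 1 <= a <= 19; b must have the parity of D, and c = (b^2 - D)/(4a) must be an integer >= a.
Enumerate a = 1..19, b in [-a, a]:
  a=1: (1, 0, 274)  [1]
  a=2: (2, 0, 137)  [1]
  a=3..4: none
  a=5: (5, -2, 55), (5, 2, 55)  [2]
  a=6..9: none
  a=10: (10, -8, 29), (10, 8, 29)  [2]
  a=11: (11, -2, 25), (11, 2, 25)  [2]
  a=12: none
  a=13: (13, -10, 23), (13, 10, 23)  [2]
  a=14..16: none
  a=17: (17, -14, 19), (17, 14, 19)  [2]
  a=18..19: none
Total reduced forms: 1 + 1 + 2 + 2 + 2 + 2 + 2 = 12
h = 12

12


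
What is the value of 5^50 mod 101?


p = 101 is prime and the exponent is (p-1)/2 = 50, so by Euler's criterion 5^50 = (5/101) = +1 or -1 mod 101.
Compute by square-and-multiply:
  50 = 32 + 16 + 2 (binary 110010)
  Repeated squaring mod 101: 5^1 = 5, 5^2 = 25, 5^4 = 19, 5^8 = 58, 5^16 = 31, 5^32 = 52
  5^50 = 5^32 * 5^16 * 5^2 = 52 * 31 * 25 mod 101
    52 * 31 = 1612 = 97 mod 101
    97 * 25 = 2425 = 1 mod 101
  5^50 = 1 mod 101
Result 1: 5 is a quadratic residue mod 101.
5^50 mod 101 = 1

1


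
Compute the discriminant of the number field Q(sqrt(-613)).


For K = Q(sqrt(d)) with d squarefree: disc(K) = d if d = 1 mod 4, and disc(K) = 4d if d = 2 or 3 mod 4.
Here d = -613, and d mod 4 = 3.
d = 3 mod 4, not 1 (O_K = Z[sqrt(d)]), so disc(K) = 4d = 4 * (-613) = -2452

-2452


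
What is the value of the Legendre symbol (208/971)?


p = 971 is prime, so compute (208/971) with the reciprocity algorithm (Jacobi-symbol steps: pull out 2s via (2/n), flip via reciprocity, reduce):
  pull out 2: (2/971) = -1  (since 971 mod 8 = 3)
  pull out 2: (2/971) = -1  (since 971 mod 8 = 3)
  pull out 2: (2/971) = -1  (since 971 mod 8 = 3)
  pull out 2: (2/971) = -1  (since 971 mod 8 = 3)
  reciprocity: (13/971) -> +(971/13)
  reduce: (9/13)
  reciprocity: (9/13) -> +(13/9)
  reduce: (4/9)
  pull out 2: (2/9) = +1  (since 9 mod 8 = 1)
  pull out 2: (2/9) = +1  (since 9 mod 8 = 1)
  (1/9) = 1
Product of signs = 1
(208/971) = 1

1


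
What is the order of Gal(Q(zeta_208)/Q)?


|Gal(Q(zeta_208)/Q)| = phi(208)
= 96

96


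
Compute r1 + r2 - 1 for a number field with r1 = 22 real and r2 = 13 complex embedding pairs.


By Dirichlet's unit theorem:
rank = r1 + r2 - 1
= 22 + 13 - 1
= 34

34


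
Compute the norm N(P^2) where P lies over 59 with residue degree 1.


N(P^a) = p^(a*f)
= 59^(2*1)
= 59^2
= 3481

3481


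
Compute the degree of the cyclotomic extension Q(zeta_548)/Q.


The degree equals Euler's totient phi(548).
548 = 2^2 * 137
phi(548) = 272

272


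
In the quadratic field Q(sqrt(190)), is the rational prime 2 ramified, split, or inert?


K = Q(sqrt(190)). Since d mod 4 = 2, disc(K) = 760.
Check p | disc: 760 mod 2 = 0.
p divides disc, so p ramifies: (p) = P^2 with e=2, f=1, g=1.
Therefore p is ramified.

ramified


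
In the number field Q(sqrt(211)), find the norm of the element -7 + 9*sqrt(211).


N(a + b*sqrt(d)) = a^2 - d*b^2
= (-7)^2 - (211)*(9)^2
= 49 - 17091
= -17042

-17042


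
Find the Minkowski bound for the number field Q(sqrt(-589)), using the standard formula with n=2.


d = -589, d mod 4 = 3, so disc(K) = 4d = -2356; |disc(K)| = 2356
Imaginary quadratic field, so n = 2, s = r2 = 1, r1 = 0
M = (n!/n^n) * (4/pi)^s * sqrt(|disc(K)|) = (2!/2^2) * (4/pi)^1 * sqrt(2356)
= 0.5 * 1.273240 * 48.538644
= 30.9007

30.9007


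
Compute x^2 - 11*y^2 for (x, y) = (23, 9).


x^2 - d*y^2
= 23^2 - 11*9^2
= 529 - 891
= -362

-362


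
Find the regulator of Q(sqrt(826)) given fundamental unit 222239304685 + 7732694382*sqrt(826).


epsilon = 222239304685 + 7732694382*sqrt(826)
= 4.4448e+11
R = ln(4.4448e+11)
= 26.8202

26.8202


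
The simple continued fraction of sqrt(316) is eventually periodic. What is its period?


Run the CF algorithm for sqrt(316).
a_0 = floor(sqrt(316)) = 17; set m_0=0, q_0=1.
Recurrence: m' = q*a - m,  q' = (d - m'^2)/q,  a' = floor((a_0 + m')/q').
  step 1: m=17, q=27, a=1
  step 2: m=10, q=8, a=3
  step 3: m=14, q=15, a=2
  step 4: m=16, q=4, a=8
  step 5: m=16, q=15, a=2
  step 6: m=14, q=8, a=3
  step 7: m=10, q=27, a=1
  step 8: m=17, q=1, a=34
a_8 = 2*a_0 = 34, so the period closes here.
sqrt(316) = [17; 1, 3, 2, 8, 2, 3, 1, 34]
Period length = 8

8


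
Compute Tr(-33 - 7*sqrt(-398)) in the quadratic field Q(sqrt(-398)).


Tr(a + b*sqrt(d)) = (a + b*sqrt(d)) + (a - b*sqrt(d)) = 2a
= 2 * (-33)
= -66

-66


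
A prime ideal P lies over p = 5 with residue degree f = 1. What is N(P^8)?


N(P^a) = p^(a*f)
= 5^(8*1)
= 5^8
= 390625

390625


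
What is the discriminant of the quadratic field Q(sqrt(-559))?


For K = Q(sqrt(d)) with d squarefree: disc(K) = d if d = 1 mod 4, and disc(K) = 4d if d = 2 or 3 mod 4.
Here d = -559, and d mod 4 = 1.
d = 1 mod 4 (O_K = Z[(1+sqrt(d))/2]), so disc(K) = d = -559

-559


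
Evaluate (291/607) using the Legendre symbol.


p = 607 is prime, so compute (291/607) with the reciprocity algorithm (Jacobi-symbol steps: pull out 2s via (2/n), flip via reciprocity, reduce):
  reciprocity: (291/607) -> -(607/291)
  reduce: (25/291)
  reciprocity: (25/291) -> +(291/25)
  reduce: (16/25)
  pull out 2: (2/25) = +1  (since 25 mod 8 = 1)
  pull out 2: (2/25) = +1  (since 25 mod 8 = 1)
  pull out 2: (2/25) = +1  (since 25 mod 8 = 1)
  pull out 2: (2/25) = +1  (since 25 mod 8 = 1)
  (1/25) = 1
Product of signs = -1
(291/607) = -1

-1


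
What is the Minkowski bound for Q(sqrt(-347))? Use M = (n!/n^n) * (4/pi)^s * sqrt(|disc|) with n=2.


d = -347, d mod 4 = 1, so disc(K) = d = -347; |disc(K)| = 347
Imaginary quadratic field, so n = 2, s = r2 = 1, r1 = 0
M = (n!/n^n) * (4/pi)^s * sqrt(|disc(K)|) = (2!/2^2) * (4/pi)^1 * sqrt(347)
= 0.5 * 1.273240 * 18.627936
= 11.8589

11.8589


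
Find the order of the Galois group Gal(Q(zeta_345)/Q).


|Gal(Q(zeta_345)/Q)| = phi(345)
= 176

176


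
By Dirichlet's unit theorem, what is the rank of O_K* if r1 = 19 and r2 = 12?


By Dirichlet's unit theorem:
rank = r1 + r2 - 1
= 19 + 12 - 1
= 30

30


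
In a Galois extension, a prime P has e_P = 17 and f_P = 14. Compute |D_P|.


|D_P| = e * f
= 17 * 14
= 238

238


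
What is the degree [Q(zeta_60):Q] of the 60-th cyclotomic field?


The degree equals Euler's totient phi(60).
60 = 2^2 * 3 * 5
phi(60) = 16

16


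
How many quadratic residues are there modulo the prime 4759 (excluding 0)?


For prime p, the number of non-zero quadratic residues is (p-1)/2.
= (4759-1)/2
= 2379

2379


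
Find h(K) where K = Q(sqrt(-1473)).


K = Q(sqrt(-1473)). d mod 4 = 3, so D = disc(K) = 4d = -5892
h(K) equals the number of primitive reduced positive-definite forms (a, b, c) = a*x^2 + b*x*y + c*y^2 with b^2 - 4ac = D,
where reduced means |b| <= a <= c, with b >= 0 whenever |b| = a or a = c, and primitive means gcd(a, b, c) = 1.
Reduced forces 3a^2 <= |D| = 5892, so 1 <= a <= 44; b must have the parity of D, and c = (b^2 - D)/(4a) must be an integer >= a.
Enumerate a = 1..44, b in [-a, a]:
  a=1: (1, 0, 1473)  [1]
  a=2: (2, 2, 737)  [1]
  a=3: (3, 0, 491)  [1]
  a=4..5: none
  a=6: (6, 6, 247)  [1]
  a=7: (7, -4, 211), (7, 4, 211)  [2]
  a=8..10: none
  a=11: (11, -2, 134), (11, 2, 134)  [2]
  a=12: none
  a=13: (13, -6, 114), (13, 6, 114)  [2]
  a=14: (14, -10, 107), (14, 10, 107)  [2]
  a=15..18: none
  a=19: (19, -6, 78), (19, 6, 78)  [2]
  a=20: none
  a=21: (21, -18, 74), (21, 18, 74)  [2]
  a=22: (22, -2, 67), (22, 2, 67)  [2]
  a=23..25: none
  a=26: (26, -6, 57), (26, 6, 57)  [2]
  a=27..28: none
  a=29: (29, -16, 53), (29, 16, 53)  [2]
  a=30..32: none
  a=33: (33, -24, 49), (33, 24, 49)  [2]
  a=34..36: none
  a=37: (37, -18, 42), (37, 18, 42)  [2]
  a=38: (38, -6, 39), (38, 6, 39)  [2]
  a=39..44: none
Total reduced forms: 1 + 1 + 1 + 1 + 2 + 2 + 2 + 2 + 2 + 2 + 2 + 2 + 2 + 2 + 2 + 2 = 28
h = 28

28


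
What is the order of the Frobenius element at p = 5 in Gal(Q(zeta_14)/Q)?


The Frobenius at p in Gal(Q(zeta_n)/Q) = (Z/nZ)* is the class of p, so its order is ord_14(5), the smallest k >= 1 with 5^k = 1 mod 14.
n = 14 = 2 * 7, phi(14) = 6; the order divides phi(n).
Divisors of 6: 1, 2, 3, 6
Repeated squaring mod 14: 5^1 = 5, 5^2 = 11, 5^4 = 9
Test divisors in increasing order:
  k=1: 5^1 = 5 mod 14
  k=2: 5^2 = 11 mod 14
  k=3: 5^3 = 11 * 5 = 13 mod 14
  k=6: 5^6 = 9 * 11 = 1 mod 14  <- first divisor giving 1
Order = 6

6


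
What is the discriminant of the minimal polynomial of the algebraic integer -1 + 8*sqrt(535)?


The element -1 + 8*sqrt(535) has minimal polynomial:
x^2 + 2*x - 34239
Discriminant = (2)^2 - 4*(-34239)
= 4 + 136956
= 136960

136960


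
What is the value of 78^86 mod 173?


p = 173 is prime and the exponent is (p-1)/2 = 86, so by Euler's criterion 78^86 = (78/173) = +1 or -1 mod 173.
Compute by square-and-multiply:
  86 = 64 + 16 + 4 + 2 (binary 1010110)
  Repeated squaring mod 173: 78^1 = 78, 78^2 = 29, 78^4 = 149, 78^8 = 57, 78^16 = 135, 78^32 = 60, 78^64 = 140
  78^86 = 78^64 * 78^16 * 78^4 * 78^2 = 140 * 135 * 149 * 29 mod 173
    140 * 135 = 18900 = 43 mod 173
    43 * 149 = 6407 = 6 mod 173
    6 * 29 = 174 = 1 mod 173
  78^86 = 1 mod 173
Result 1: 78 is a quadratic residue mod 173.
78^86 mod 173 = 1

1


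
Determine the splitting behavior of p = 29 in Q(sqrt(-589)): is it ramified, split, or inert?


K = Q(sqrt(-589)). Since d mod 4 = 3, disc(K) = -2356.
Check p | disc: -2356 mod 29 = 22.
p does not divide disc. Compute Legendre symbol (d/p):
20^((29-1)/2) mod 29 = 1
(d/p) = 1, so p splits: (p) = P*P' with e=1, f=1, g=2.
Therefore p is split.

split


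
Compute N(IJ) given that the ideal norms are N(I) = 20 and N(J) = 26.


N(IJ) = N(I) * N(J)
= 20 * 26
= 520

520


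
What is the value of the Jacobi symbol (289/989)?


Compute (289/989) via quadratic reciprocity:
  reciprocity: (289/989) -> +(989/289)
  reduce: (122/289)
  pull out 2: (2/289) = +1  (since 289 mod 8 = 1)
  reciprocity: (61/289) -> +(289/61)
  reduce: (45/61)
  reciprocity: (45/61) -> +(61/45)
  reduce: (16/45)
  pull out 2: (2/45) = -1  (since 45 mod 8 = 5)
  pull out 2: (2/45) = -1  (since 45 mod 8 = 5)
  pull out 2: (2/45) = -1  (since 45 mod 8 = 5)
  pull out 2: (2/45) = -1  (since 45 mod 8 = 5)
  (1/45) = 1
Product of signs = 1

1


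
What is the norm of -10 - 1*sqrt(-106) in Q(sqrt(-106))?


N(a + b*sqrt(d)) = a^2 - d*b^2
= (-10)^2 - (-106)*(-1)^2
= 100 + 106
= 206

206


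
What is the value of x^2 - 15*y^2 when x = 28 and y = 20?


x^2 - d*y^2
= 28^2 - 15*20^2
= 784 - 6000
= -5216

-5216


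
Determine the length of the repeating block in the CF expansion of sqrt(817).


Run the CF algorithm for sqrt(817).
a_0 = floor(sqrt(817)) = 28; set m_0=0, q_0=1.
Recurrence: m' = q*a - m,  q' = (d - m'^2)/q,  a' = floor((a_0 + m')/q').
  step 1: m=28, q=33, a=1
  step 2: m=5, q=24, a=1
  step 3: m=19, q=19, a=2
  step 4: m=19, q=24, a=1
  step 5: m=5, q=33, a=1
  step 6: m=28, q=1, a=56
a_6 = 2*a_0 = 56, so the period closes here.
sqrt(817) = [28; 1, 1, 2, 1, 1, 56]
Period length = 6

6


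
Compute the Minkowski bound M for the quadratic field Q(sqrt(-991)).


d = -991, d mod 4 = 1, so disc(K) = d = -991; |disc(K)| = 991
Imaginary quadratic field, so n = 2, s = r2 = 1, r1 = 0
M = (n!/n^n) * (4/pi)^s * sqrt(|disc(K)|) = (2!/2^2) * (4/pi)^1 * sqrt(991)
= 0.5 * 1.273240 * 31.480152
= 20.0409

20.0409


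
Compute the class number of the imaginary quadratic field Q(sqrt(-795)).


K = Q(sqrt(-795)). d mod 4 = 1, so D = disc(K) = d = -795
h(K) equals the number of primitive reduced positive-definite forms (a, b, c) = a*x^2 + b*x*y + c*y^2 with b^2 - 4ac = D,
where reduced means |b| <= a <= c, with b >= 0 whenever |b| = a or a = c, and primitive means gcd(a, b, c) = 1.
Reduced forces 3a^2 <= |D| = 795, so 1 <= a <= 16; b must have the parity of D, and c = (b^2 - D)/(4a) must be an integer >= a.
Enumerate a = 1..16, b in [-a, a]:
  a=1: (1, 1, 199)  [1]
  a=2: none
  a=3: (3, 3, 67)  [1]
  a=4: none
  a=5: (5, 5, 41)  [1]
  a=6..14: none
  a=15: (15, 15, 17)  [1]
  a=16: none
Total reduced forms: 1 + 1 + 1 + 1 = 4
h = 4

4


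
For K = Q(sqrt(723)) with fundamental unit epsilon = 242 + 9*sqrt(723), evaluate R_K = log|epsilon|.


epsilon = 242 + 9*sqrt(723)
= 483.9979
R = ln(483.9979)
= 6.1821

6.1821


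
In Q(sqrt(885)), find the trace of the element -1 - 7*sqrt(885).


Tr(a + b*sqrt(d)) = (a + b*sqrt(d)) + (a - b*sqrt(d)) = 2a
= 2 * (-1)
= -2

-2


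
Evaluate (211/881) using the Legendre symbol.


p = 881 is prime, so compute (211/881) with the reciprocity algorithm (Jacobi-symbol steps: pull out 2s via (2/n), flip via reciprocity, reduce):
  reciprocity: (211/881) -> +(881/211)
  reduce: (37/211)
  reciprocity: (37/211) -> +(211/37)
  reduce: (26/37)
  pull out 2: (2/37) = -1  (since 37 mod 8 = 5)
  reciprocity: (13/37) -> +(37/13)
  reduce: (11/13)
  reciprocity: (11/13) -> +(13/11)
  reduce: (2/11)
  pull out 2: (2/11) = -1  (since 11 mod 8 = 3)
  (1/11) = 1
Product of signs = 1
(211/881) = 1

1


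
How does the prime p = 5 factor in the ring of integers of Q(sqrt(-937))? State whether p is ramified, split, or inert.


K = Q(sqrt(-937)). Since d mod 4 = 3, disc(K) = -3748.
Check p | disc: -3748 mod 5 = 2.
p does not divide disc. Compute Legendre symbol (d/p):
3^((5-1)/2) mod 5 = -1
(d/p) = -1, so p is inert: (p) stays prime with e=1, f=2, g=1.
Therefore p is inert.

inert


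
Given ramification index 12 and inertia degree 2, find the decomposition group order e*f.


|D_P| = e * f
= 12 * 2
= 24

24


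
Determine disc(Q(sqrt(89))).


For K = Q(sqrt(d)) with d squarefree: disc(K) = d if d = 1 mod 4, and disc(K) = 4d if d = 2 or 3 mod 4.
Here d = 89, and d mod 4 = 1.
d = 1 mod 4 (O_K = Z[(1+sqrt(d))/2]), so disc(K) = d = 89

89


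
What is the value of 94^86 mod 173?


p = 173 is prime and the exponent is (p-1)/2 = 86, so by Euler's criterion 94^86 = (94/173) = +1 or -1 mod 173.
Compute by square-and-multiply:
  86 = 64 + 16 + 4 + 2 (binary 1010110)
  Repeated squaring mod 173: 94^1 = 94, 94^2 = 13, 94^4 = 169, 94^8 = 16, 94^16 = 83, 94^32 = 142, 94^64 = 96
  94^86 = 94^64 * 94^16 * 94^4 * 94^2 = 96 * 83 * 169 * 13 mod 173
    96 * 83 = 7968 = 10 mod 173
    10 * 169 = 1690 = 133 mod 173
    133 * 13 = 1729 = 172 mod 173
  94^86 = 172 mod 173
Result 172 = p - 1 = -1 mod 173: 94 is a quadratic non-residue mod 173. As a residue in [0, p-1] the value is 172.
94^86 mod 173 = 172

172


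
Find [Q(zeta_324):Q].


The degree equals Euler's totient phi(324).
324 = 2^2 * 3^4
phi(324) = 108

108


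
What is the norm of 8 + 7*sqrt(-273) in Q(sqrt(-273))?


N(a + b*sqrt(d)) = a^2 - d*b^2
= (8)^2 - (-273)*(7)^2
= 64 + 13377
= 13441

13441


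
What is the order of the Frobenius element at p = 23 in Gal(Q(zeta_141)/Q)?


The Frobenius at p in Gal(Q(zeta_n)/Q) = (Z/nZ)* is the class of p, so its order is ord_141(23), the smallest k >= 1 with 23^k = 1 mod 141.
n = 141 = 3 * 47, phi(141) = 92; the order divides phi(n).
Divisors of 92: 1, 2, 4, 23, 46, 92
Repeated squaring mod 141: 23^1 = 23, 23^2 = 106, 23^4 = 97, 23^8 = 103, 23^16 = 34, 23^32 = 28, 23^64 = 79
Test divisors in increasing order:
  k=1: 23^1 = 23 mod 141
  k=2: 23^2 = 106 mod 141
  k=4: 23^4 = 97 mod 141
  k=23: 23^23 = 34 * 97 * 106 * 23 = 140 mod 141
  k=46: 23^46 = 28 * 103 * 97 * 106 = 1 mod 141  <- first divisor giving 1
Order = 46

46


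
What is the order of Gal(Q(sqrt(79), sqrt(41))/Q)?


The 2 square roots of distinct primes are multiplicatively independent over Q,
so [K:Q] = 2^2 and Gal(K/Q) is isomorphic to (Z/2Z)^2.
|Gal| = 2^2 = 4

4


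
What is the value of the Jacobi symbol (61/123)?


Compute (61/123) via quadratic reciprocity:
  reciprocity: (61/123) -> +(123/61)
  reduce: (1/61)
  (1/61) = 1
Product of signs = 1

1


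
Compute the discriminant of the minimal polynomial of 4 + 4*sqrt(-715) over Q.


The element 4 + 4*sqrt(-715) has minimal polynomial:
x^2 - 8*x + 11456
Discriminant = (-8)^2 - 4*(11456)
= 64 - 45824
= -45760

-45760


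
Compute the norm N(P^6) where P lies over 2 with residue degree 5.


N(P^a) = p^(a*f)
= 2^(6*5)
= 2^30
= 1073741824

1073741824


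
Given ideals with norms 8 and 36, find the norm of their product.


N(IJ) = N(I) * N(J)
= 8 * 36
= 288

288


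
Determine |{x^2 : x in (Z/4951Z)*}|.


For prime p, the number of non-zero quadratic residues is (p-1)/2.
= (4951-1)/2
= 2475

2475


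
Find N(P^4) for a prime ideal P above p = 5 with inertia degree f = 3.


N(P^a) = p^(a*f)
= 5^(4*3)
= 5^12
= 244140625

244140625


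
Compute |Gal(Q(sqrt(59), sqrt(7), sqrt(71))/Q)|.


The 3 square roots of distinct primes are multiplicatively independent over Q,
so [K:Q] = 2^3 and Gal(K/Q) is isomorphic to (Z/2Z)^3.
|Gal| = 2^3 = 8

8


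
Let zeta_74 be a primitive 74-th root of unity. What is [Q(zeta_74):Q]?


The degree equals Euler's totient phi(74).
74 = 2 * 37
phi(74) = 36

36


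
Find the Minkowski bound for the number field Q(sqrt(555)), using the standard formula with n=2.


d = 555, d mod 4 = 3, so disc(K) = 4d = 2220; |disc(K)| = 2220
Real quadratic field, so n = 2, s = r2 = 0, r1 = 2
M = (n!/n^n) * (4/pi)^s * sqrt(|disc(K)|) = (2!/2^2) * (4/pi)^0 * sqrt(2220)
= 0.5 * 1.000000 * 47.116876
= 23.5584

23.5584


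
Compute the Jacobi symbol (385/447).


Compute (385/447) via quadratic reciprocity:
  reciprocity: (385/447) -> +(447/385)
  reduce: (62/385)
  pull out 2: (2/385) = +1  (since 385 mod 8 = 1)
  reciprocity: (31/385) -> +(385/31)
  reduce: (13/31)
  reciprocity: (13/31) -> +(31/13)
  reduce: (5/13)
  reciprocity: (5/13) -> +(13/5)
  reduce: (3/5)
  reciprocity: (3/5) -> +(5/3)
  reduce: (2/3)
  pull out 2: (2/3) = -1  (since 3 mod 8 = 3)
  (1/3) = 1
Product of signs = -1

-1


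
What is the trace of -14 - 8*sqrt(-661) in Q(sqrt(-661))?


Tr(a + b*sqrt(d)) = (a + b*sqrt(d)) + (a - b*sqrt(d)) = 2a
= 2 * (-14)
= -28

-28


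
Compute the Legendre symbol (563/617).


p = 617 is prime, so compute (563/617) with the reciprocity algorithm (Jacobi-symbol steps: pull out 2s via (2/n), flip via reciprocity, reduce):
  reciprocity: (563/617) -> +(617/563)
  reduce: (54/563)
  pull out 2: (2/563) = -1  (since 563 mod 8 = 3)
  reciprocity: (27/563) -> -(563/27)
  reduce: (23/27)
  reciprocity: (23/27) -> -(27/23)
  reduce: (4/23)
  pull out 2: (2/23) = +1  (since 23 mod 8 = 7)
  pull out 2: (2/23) = +1  (since 23 mod 8 = 7)
  (1/23) = 1
Product of signs = -1
(563/617) = -1

-1


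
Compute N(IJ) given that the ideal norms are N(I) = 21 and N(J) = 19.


N(IJ) = N(I) * N(J)
= 21 * 19
= 399

399


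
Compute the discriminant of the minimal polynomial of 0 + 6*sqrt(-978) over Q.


The element 0 + 6*sqrt(-978) has minimal polynomial:
x^2 + 0*x + 35208
Discriminant = (0)^2 - 4*(35208)
= 0 - 140832
= -140832

-140832


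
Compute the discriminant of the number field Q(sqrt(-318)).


For K = Q(sqrt(d)) with d squarefree: disc(K) = d if d = 1 mod 4, and disc(K) = 4d if d = 2 or 3 mod 4.
Here d = -318, and d mod 4 = 2.
d = 2 mod 4, not 1 (O_K = Z[sqrt(d)]), so disc(K) = 4d = 4 * (-318) = -1272

-1272


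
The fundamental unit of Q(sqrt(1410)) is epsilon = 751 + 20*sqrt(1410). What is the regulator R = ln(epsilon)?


epsilon = 751 + 20*sqrt(1410)
= 1501.9993
R = ln(1501.9993)
= 7.3146

7.3146


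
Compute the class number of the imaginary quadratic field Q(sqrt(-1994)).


K = Q(sqrt(-1994)). d mod 4 = 2, so D = disc(K) = 4d = -7976
h(K) equals the number of primitive reduced positive-definite forms (a, b, c) = a*x^2 + b*x*y + c*y^2 with b^2 - 4ac = D,
where reduced means |b| <= a <= c, with b >= 0 whenever |b| = a or a = c, and primitive means gcd(a, b, c) = 1.
Reduced forces 3a^2 <= |D| = 7976, so 1 <= a <= 51; b must have the parity of D, and c = (b^2 - D)/(4a) must be an integer >= a.
Enumerate a = 1..51, b in [-a, a]:
  a=1: (1, 0, 1994)  [1]
  a=2: (2, 0, 997)  [1]
  a=3: (3, -2, 665), (3, 2, 665)  [2]
  a=4: none
  a=5: (5, -2, 399), (5, 2, 399)  [2]
  a=6: (6, -4, 333), (6, 4, 333)  [2]
  a=7: (7, -2, 285), (7, 2, 285)  [2]
  a=8: none
  a=9: (9, -4, 222), (9, 4, 222)  [2]
  a=10: (10, -8, 201), (10, 8, 201)  [2]
  a=11..13: none
  a=14: (14, -12, 145), (14, 12, 145)  [2]
  a=15: (15, -8, 134), (15, -2, 133), (15, 2, 133), (15, 8, 134)  [4]
  a=16..17: none
  a=18: (18, -4, 111), (18, 4, 111)  [2]
  a=19: (19, -2, 105), (19, 2, 105)  [2]
  a=20: none
  a=21: (21, -16, 98), (21, -2, 95), (21, 2, 95), (21, 16, 98)  [4]
  a=22..24: none
  a=25: (25, -18, 83), (25, 18, 83)  [2]
  a=26: none
  a=27: (27, -4, 74), (27, 4, 74)  [2]
  a=28: none
  a=29: (29, -12, 70), (29, 12, 70)  [2]
  a=30: (30, -28, 73), (30, -8, 67), (30, 8, 67), (30, 28, 73)  [4]
  a=31..34: none
  a=35: (35, -12, 58), (35, -2, 57), (35, 2, 57), (35, 12, 58)  [4]
  a=36: none
  a=37: (37, -4, 54), (37, 4, 54)  [2]
  a=38: (38, -36, 61), (38, 36, 61)  [2]
  a=39..41: none
  a=42: (42, -40, 57), (42, -16, 49), (42, 16, 49), (42, 40, 57)  [4]
  a=43..44: none
  a=45: (45, -32, 50), (45, -22, 47), (45, 22, 47), (45, 32, 50)  [4]
  a=46..51: none
Total reduced forms: 1 + 1 + 2 + 2 + 2 + 2 + 2 + 2 + 2 + 4 + 2 + 2 + 4 + 2 + 2 + 2 + 4 + 4 + 2 + 2 + 4 + 4 = 54
h = 54

54


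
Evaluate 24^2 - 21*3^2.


x^2 - d*y^2
= 24^2 - 21*3^2
= 576 - 189
= 387

387


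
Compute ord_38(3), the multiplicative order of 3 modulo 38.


We want ord_38(3), the smallest k >= 1 with 3^k = 1 mod 38.
n = 38 = 2 * 19, phi(38) = 18; the order divides phi(n).
Divisors of 18: 1, 2, 3, 6, 9, 18
Repeated squaring mod 38: 3^1 = 3, 3^2 = 9, 3^4 = 5, 3^8 = 25, 3^16 = 17
Test divisors in increasing order:
  k=1: 3^1 = 3 mod 38
  k=2: 3^2 = 9 mod 38
  k=3: 3^3 = 9 * 3 = 27 mod 38
  k=6: 3^6 = 5 * 9 = 7 mod 38
  k=9: 3^9 = 25 * 3 = 37 mod 38
  k=18: 3^18 = 17 * 9 = 1 mod 38  <- first divisor giving 1
Order = 18

18


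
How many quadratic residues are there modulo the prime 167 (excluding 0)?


For prime p, the number of non-zero quadratic residues is (p-1)/2.
= (167-1)/2
= 83

83


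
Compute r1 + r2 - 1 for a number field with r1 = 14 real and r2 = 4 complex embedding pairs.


By Dirichlet's unit theorem:
rank = r1 + r2 - 1
= 14 + 4 - 1
= 17

17


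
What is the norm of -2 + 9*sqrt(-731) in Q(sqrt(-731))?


N(a + b*sqrt(d)) = a^2 - d*b^2
= (-2)^2 - (-731)*(9)^2
= 4 + 59211
= 59215

59215


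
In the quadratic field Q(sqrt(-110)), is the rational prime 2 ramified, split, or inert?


K = Q(sqrt(-110)). Since d mod 4 = 2, disc(K) = -440.
Check p | disc: -440 mod 2 = 0.
p divides disc, so p ramifies: (p) = P^2 with e=2, f=1, g=1.
Therefore p is ramified.

ramified


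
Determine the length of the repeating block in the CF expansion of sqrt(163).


Run the CF algorithm for sqrt(163).
a_0 = floor(sqrt(163)) = 12; set m_0=0, q_0=1.
Recurrence: m' = q*a - m,  q' = (d - m'^2)/q,  a' = floor((a_0 + m')/q').
  step 1: m=12, q=19, a=1
  step 2: m=7, q=6, a=3
  step 3: m=11, q=7, a=3
  step 4: m=10, q=9, a=2
  step 5: m=8, q=11, a=1
  step 6: m=3, q=14, a=1
  step 7: m=11, q=3, a=7
  step 8: m=10, q=21, a=1
  step 9: m=11, q=2, a=11
  step 10: m=11, q=21, a=1
  step 11: m=10, q=3, a=7
  step 12: m=11, q=14, a=1
  step 13: m=3, q=11, a=1
  step 14: m=8, q=9, a=2
  step 15: m=10, q=7, a=3
  step 16: m=11, q=6, a=3
  step 17: m=7, q=19, a=1
  step 18: m=12, q=1, a=24
a_18 = 2*a_0 = 24, so the period closes here.
sqrt(163) = [12; 1, 3, 3, 2, 1, 1, 7, 1, 11, 1, 7, 1, 1, 2, 3, 3, 1, 24]
Period length = 18

18


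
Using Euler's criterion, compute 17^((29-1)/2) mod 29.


p = 29 is prime and the exponent is (p-1)/2 = 14, so by Euler's criterion 17^14 = (17/29) = +1 or -1 mod 29.
Compute by square-and-multiply:
  14 = 8 + 4 + 2 (binary 1110)
  Repeated squaring mod 29: 17^1 = 17, 17^2 = 28, 17^4 = 1, 17^8 = 1
  17^14 = 17^8 * 17^4 * 17^2 = 1 * 1 * 28 mod 29
    1 * 1 = 1 = 1 mod 29
    1 * 28 = 28 = 28 mod 29
  17^14 = 28 mod 29
Result 28 = p - 1 = -1 mod 29: 17 is a quadratic non-residue mod 29. As a residue in [0, p-1] the value is 28.
17^14 mod 29 = 28

28


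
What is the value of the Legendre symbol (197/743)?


p = 743 is prime, so compute (197/743) with the reciprocity algorithm (Jacobi-symbol steps: pull out 2s via (2/n), flip via reciprocity, reduce):
  reciprocity: (197/743) -> +(743/197)
  reduce: (152/197)
  pull out 2: (2/197) = -1  (since 197 mod 8 = 5)
  pull out 2: (2/197) = -1  (since 197 mod 8 = 5)
  pull out 2: (2/197) = -1  (since 197 mod 8 = 5)
  reciprocity: (19/197) -> +(197/19)
  reduce: (7/19)
  reciprocity: (7/19) -> -(19/7)
  reduce: (5/7)
  reciprocity: (5/7) -> +(7/5)
  reduce: (2/5)
  pull out 2: (2/5) = -1  (since 5 mod 8 = 5)
  (1/5) = 1
Product of signs = -1
(197/743) = -1

-1


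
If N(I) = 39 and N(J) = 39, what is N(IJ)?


N(IJ) = N(I) * N(J)
= 39 * 39
= 1521

1521


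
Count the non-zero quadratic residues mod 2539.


For prime p, the number of non-zero quadratic residues is (p-1)/2.
= (2539-1)/2
= 1269

1269


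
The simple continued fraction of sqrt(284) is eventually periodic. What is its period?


Run the CF algorithm for sqrt(284).
a_0 = floor(sqrt(284)) = 16; set m_0=0, q_0=1.
Recurrence: m' = q*a - m,  q' = (d - m'^2)/q,  a' = floor((a_0 + m')/q').
  step 1: m=16, q=28, a=1
  step 2: m=12, q=5, a=5
  step 3: m=13, q=23, a=1
  step 4: m=10, q=8, a=3
  step 5: m=14, q=11, a=2
  step 6: m=8, q=20, a=1
  step 7: m=12, q=7, a=4
  step 8: m=16, q=4, a=8
  step 9: m=16, q=7, a=4
  step 10: m=12, q=20, a=1
  step 11: m=8, q=11, a=2
  step 12: m=14, q=8, a=3
  step 13: m=10, q=23, a=1
  step 14: m=13, q=5, a=5
  step 15: m=12, q=28, a=1
  step 16: m=16, q=1, a=32
a_16 = 2*a_0 = 32, so the period closes here.
sqrt(284) = [16; 1, 5, 1, 3, 2, 1, 4, 8, 4, 1, 2, 3, 1, 5, 1, 32]
Period length = 16

16


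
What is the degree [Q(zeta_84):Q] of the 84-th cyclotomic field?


The degree equals Euler's totient phi(84).
84 = 2^2 * 3 * 7
phi(84) = 24

24


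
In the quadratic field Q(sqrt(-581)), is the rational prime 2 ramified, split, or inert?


K = Q(sqrt(-581)). Since d mod 4 = 3, disc(K) = -2324.
Check p | disc: -2324 mod 2 = 0.
p divides disc, so p ramifies: (p) = P^2 with e=2, f=1, g=1.
Therefore p is ramified.

ramified


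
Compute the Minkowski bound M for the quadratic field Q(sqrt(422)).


d = 422, d mod 4 = 2, so disc(K) = 4d = 1688; |disc(K)| = 1688
Real quadratic field, so n = 2, s = r2 = 0, r1 = 2
M = (n!/n^n) * (4/pi)^s * sqrt(|disc(K)|) = (2!/2^2) * (4/pi)^0 * sqrt(1688)
= 0.5 * 1.000000 * 41.085277
= 20.5426

20.5426


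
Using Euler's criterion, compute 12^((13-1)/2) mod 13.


p = 13 is prime and the exponent is (p-1)/2 = 6, so by Euler's criterion 12^6 = (12/13) = +1 or -1 mod 13.
Compute by square-and-multiply:
  6 = 4 + 2 (binary 110)
  Repeated squaring mod 13: 12^1 = 12, 12^2 = 1, 12^4 = 1
  12^6 = 12^4 * 12^2 = 1 * 1 mod 13
    1 * 1 = 1 = 1 mod 13
  12^6 = 1 mod 13
Result 1: 12 is a quadratic residue mod 13.
12^6 mod 13 = 1

1


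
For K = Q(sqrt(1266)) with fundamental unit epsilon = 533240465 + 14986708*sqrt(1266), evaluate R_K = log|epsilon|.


epsilon = 533240465 + 14986708*sqrt(1266)
= 1.0665e+09
R = ln(1.0665e+09)
= 20.7876

20.7876


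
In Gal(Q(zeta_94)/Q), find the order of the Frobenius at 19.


The Frobenius at p in Gal(Q(zeta_n)/Q) = (Z/nZ)* is the class of p, so its order is ord_94(19), the smallest k >= 1 with 19^k = 1 mod 94.
n = 94 = 2 * 47, phi(94) = 46; the order divides phi(n).
Divisors of 46: 1, 2, 23, 46
Repeated squaring mod 94: 19^1 = 19, 19^2 = 79, 19^4 = 37, 19^8 = 53, 19^16 = 83, 19^32 = 27
Test divisors in increasing order:
  k=1: 19^1 = 19 mod 94
  k=2: 19^2 = 79 mod 94
  k=23: 19^23 = 83 * 37 * 79 * 19 = 93 mod 94
  k=46: 19^46 = 27 * 53 * 37 * 79 = 1 mod 94  <- first divisor giving 1
Order = 46

46


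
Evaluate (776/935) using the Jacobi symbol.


Compute (776/935) via quadratic reciprocity:
  pull out 2: (2/935) = +1  (since 935 mod 8 = 7)
  pull out 2: (2/935) = +1  (since 935 mod 8 = 7)
  pull out 2: (2/935) = +1  (since 935 mod 8 = 7)
  reciprocity: (97/935) -> +(935/97)
  reduce: (62/97)
  pull out 2: (2/97) = +1  (since 97 mod 8 = 1)
  reciprocity: (31/97) -> +(97/31)
  reduce: (4/31)
  pull out 2: (2/31) = +1  (since 31 mod 8 = 7)
  pull out 2: (2/31) = +1  (since 31 mod 8 = 7)
  (1/31) = 1
Product of signs = 1

1


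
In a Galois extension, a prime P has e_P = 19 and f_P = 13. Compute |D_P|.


|D_P| = e * f
= 19 * 13
= 247

247


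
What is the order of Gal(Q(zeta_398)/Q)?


|Gal(Q(zeta_398)/Q)| = phi(398)
= 198

198


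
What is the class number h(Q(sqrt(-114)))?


K = Q(sqrt(-114)). d mod 4 = 2, so D = disc(K) = 4d = -456
h(K) equals the number of primitive reduced positive-definite forms (a, b, c) = a*x^2 + b*x*y + c*y^2 with b^2 - 4ac = D,
where reduced means |b| <= a <= c, with b >= 0 whenever |b| = a or a = c, and primitive means gcd(a, b, c) = 1.
Reduced forces 3a^2 <= |D| = 456, so 1 <= a <= 12; b must have the parity of D, and c = (b^2 - D)/(4a) must be an integer >= a.
Enumerate a = 1..12, b in [-a, a]:
  a=1: (1, 0, 114)  [1]
  a=2: (2, 0, 57)  [1]
  a=3: (3, 0, 38)  [1]
  a=4: none
  a=5: (5, -2, 23), (5, 2, 23)  [2]
  a=6: (6, 0, 19)  [1]
  a=7..9: none
  a=10: (10, -8, 13), (10, 8, 13)  [2]
  a=11..12: none
Total reduced forms: 1 + 1 + 1 + 2 + 1 + 2 = 8
h = 8

8


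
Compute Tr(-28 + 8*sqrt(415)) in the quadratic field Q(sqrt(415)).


Tr(a + b*sqrt(d)) = (a + b*sqrt(d)) + (a - b*sqrt(d)) = 2a
= 2 * (-28)
= -56

-56


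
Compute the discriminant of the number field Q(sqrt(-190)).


For K = Q(sqrt(d)) with d squarefree: disc(K) = d if d = 1 mod 4, and disc(K) = 4d if d = 2 or 3 mod 4.
Here d = -190, and d mod 4 = 2.
d = 2 mod 4, not 1 (O_K = Z[sqrt(d)]), so disc(K) = 4d = 4 * (-190) = -760

-760


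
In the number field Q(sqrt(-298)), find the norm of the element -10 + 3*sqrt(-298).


N(a + b*sqrt(d)) = a^2 - d*b^2
= (-10)^2 - (-298)*(3)^2
= 100 + 2682
= 2782

2782


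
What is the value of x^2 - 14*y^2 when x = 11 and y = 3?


x^2 - d*y^2
= 11^2 - 14*3^2
= 121 - 126
= -5

-5


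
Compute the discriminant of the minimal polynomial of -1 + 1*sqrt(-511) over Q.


The element -1 + 1*sqrt(-511) has minimal polynomial:
x^2 + 2*x + 512
Discriminant = (2)^2 - 4*(512)
= 4 - 2048
= -2044

-2044


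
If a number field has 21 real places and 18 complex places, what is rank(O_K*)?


By Dirichlet's unit theorem:
rank = r1 + r2 - 1
= 21 + 18 - 1
= 38

38


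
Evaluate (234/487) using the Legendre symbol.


p = 487 is prime, so compute (234/487) with the reciprocity algorithm (Jacobi-symbol steps: pull out 2s via (2/n), flip via reciprocity, reduce):
  pull out 2: (2/487) = +1  (since 487 mod 8 = 7)
  reciprocity: (117/487) -> +(487/117)
  reduce: (19/117)
  reciprocity: (19/117) -> +(117/19)
  reduce: (3/19)
  reciprocity: (3/19) -> -(19/3)
  reduce: (1/3)
  (1/3) = 1
Product of signs = -1
(234/487) = -1

-1


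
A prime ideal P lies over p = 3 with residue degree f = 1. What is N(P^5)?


N(P^a) = p^(a*f)
= 3^(5*1)
= 3^5
= 243

243


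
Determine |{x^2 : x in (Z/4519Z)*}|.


For prime p, the number of non-zero quadratic residues is (p-1)/2.
= (4519-1)/2
= 2259

2259


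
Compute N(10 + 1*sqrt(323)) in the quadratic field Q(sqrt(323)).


N(a + b*sqrt(d)) = a^2 - d*b^2
= (10)^2 - (323)*(1)^2
= 100 - 323
= -223

-223


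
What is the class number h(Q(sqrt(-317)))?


K = Q(sqrt(-317)). d mod 4 = 3, so D = disc(K) = 4d = -1268
h(K) equals the number of primitive reduced positive-definite forms (a, b, c) = a*x^2 + b*x*y + c*y^2 with b^2 - 4ac = D,
where reduced means |b| <= a <= c, with b >= 0 whenever |b| = a or a = c, and primitive means gcd(a, b, c) = 1.
Reduced forces 3a^2 <= |D| = 1268, so 1 <= a <= 20; b must have the parity of D, and c = (b^2 - D)/(4a) must be an integer >= a.
Enumerate a = 1..20, b in [-a, a]:
  a=1: (1, 0, 317)  [1]
  a=2: (2, 2, 159)  [1]
  a=3: (3, -2, 106), (3, 2, 106)  [2]
  a=4..5: none
  a=6: (6, -2, 53), (6, 2, 53)  [2]
  a=7..8: none
  a=9: (9, -8, 37), (9, 8, 37)  [2]
  a=10..17: none
  a=18: (18, -10, 19), (18, 10, 19)  [2]
  a=19..20: none
Total reduced forms: 1 + 1 + 2 + 2 + 2 + 2 = 10
h = 10

10


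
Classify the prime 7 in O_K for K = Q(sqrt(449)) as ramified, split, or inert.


K = Q(sqrt(449)). Since d mod 4 = 1, disc(K) = 449.
Check p | disc: 449 mod 7 = 1.
p does not divide disc. Compute Legendre symbol (d/p):
1^((7-1)/2) mod 7 = 1
(d/p) = 1, so p splits: (p) = P*P' with e=1, f=1, g=2.
Therefore p is split.

split


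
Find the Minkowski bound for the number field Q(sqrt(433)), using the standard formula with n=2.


d = 433, d mod 4 = 1, so disc(K) = d = 433; |disc(K)| = 433
Real quadratic field, so n = 2, s = r2 = 0, r1 = 2
M = (n!/n^n) * (4/pi)^s * sqrt(|disc(K)|) = (2!/2^2) * (4/pi)^0 * sqrt(433)
= 0.5 * 1.000000 * 20.808652
= 10.4043

10.4043


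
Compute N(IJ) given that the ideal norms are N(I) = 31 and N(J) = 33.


N(IJ) = N(I) * N(J)
= 31 * 33
= 1023

1023


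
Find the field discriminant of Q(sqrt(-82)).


For K = Q(sqrt(d)) with d squarefree: disc(K) = d if d = 1 mod 4, and disc(K) = 4d if d = 2 or 3 mod 4.
Here d = -82, and d mod 4 = 2.
d = 2 mod 4, not 1 (O_K = Z[sqrt(d)]), so disc(K) = 4d = 4 * (-82) = -328

-328


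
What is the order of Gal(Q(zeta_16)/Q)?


|Gal(Q(zeta_16)/Q)| = phi(16)
= 8

8


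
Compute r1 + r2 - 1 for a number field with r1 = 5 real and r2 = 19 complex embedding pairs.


By Dirichlet's unit theorem:
rank = r1 + r2 - 1
= 5 + 19 - 1
= 23

23


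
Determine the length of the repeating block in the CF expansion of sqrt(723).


Run the CF algorithm for sqrt(723).
a_0 = floor(sqrt(723)) = 26; set m_0=0, q_0=1.
Recurrence: m' = q*a - m,  q' = (d - m'^2)/q,  a' = floor((a_0 + m')/q').
  step 1: m=26, q=47, a=1
  step 2: m=21, q=6, a=7
  step 3: m=21, q=47, a=1
  step 4: m=26, q=1, a=52
a_4 = 2*a_0 = 52, so the period closes here.
sqrt(723) = [26; 1, 7, 1, 52]
Period length = 4

4


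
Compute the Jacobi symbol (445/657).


Compute (445/657) via quadratic reciprocity:
  reciprocity: (445/657) -> +(657/445)
  reduce: (212/445)
  pull out 2: (2/445) = -1  (since 445 mod 8 = 5)
  pull out 2: (2/445) = -1  (since 445 mod 8 = 5)
  reciprocity: (53/445) -> +(445/53)
  reduce: (21/53)
  reciprocity: (21/53) -> +(53/21)
  reduce: (11/21)
  reciprocity: (11/21) -> +(21/11)
  reduce: (10/11)
  pull out 2: (2/11) = -1  (since 11 mod 8 = 3)
  reciprocity: (5/11) -> +(11/5)
  reduce: (1/5)
  (1/5) = 1
Product of signs = -1

-1


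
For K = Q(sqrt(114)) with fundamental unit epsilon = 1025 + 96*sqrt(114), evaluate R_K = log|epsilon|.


epsilon = 1025 + 96*sqrt(114)
= 2049.9995
R = ln(2049.9995)
= 7.6256

7.6256


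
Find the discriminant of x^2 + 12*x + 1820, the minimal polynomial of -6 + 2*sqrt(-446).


The element -6 + 2*sqrt(-446) has minimal polynomial:
x^2 + 12*x + 1820
Discriminant = (12)^2 - 4*(1820)
= 144 - 7280
= -7136

-7136


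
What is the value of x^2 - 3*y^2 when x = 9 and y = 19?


x^2 - d*y^2
= 9^2 - 3*19^2
= 81 - 1083
= -1002

-1002


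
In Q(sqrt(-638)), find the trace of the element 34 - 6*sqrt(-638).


Tr(a + b*sqrt(d)) = (a + b*sqrt(d)) + (a - b*sqrt(d)) = 2a
= 2 * (34)
= 68

68


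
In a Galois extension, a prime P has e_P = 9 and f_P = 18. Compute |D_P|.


|D_P| = e * f
= 9 * 18
= 162

162


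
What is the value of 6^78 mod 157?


p = 157 is prime and the exponent is (p-1)/2 = 78, so by Euler's criterion 6^78 = (6/157) = +1 or -1 mod 157.
Compute by square-and-multiply:
  78 = 64 + 8 + 4 + 2 (binary 1001110)
  Repeated squaring mod 157: 6^1 = 6, 6^2 = 36, 6^4 = 40, 6^8 = 30, 6^16 = 115, 6^32 = 37, 6^64 = 113
  6^78 = 6^64 * 6^8 * 6^4 * 6^2 = 113 * 30 * 40 * 36 mod 157
    113 * 30 = 3390 = 93 mod 157
    93 * 40 = 3720 = 109 mod 157
    109 * 36 = 3924 = 156 mod 157
  6^78 = 156 mod 157
Result 156 = p - 1 = -1 mod 157: 6 is a quadratic non-residue mod 157. As a residue in [0, p-1] the value is 156.
6^78 mod 157 = 156

156


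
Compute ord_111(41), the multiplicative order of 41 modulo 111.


We want ord_111(41), the smallest k >= 1 with 41^k = 1 mod 111.
n = 111 = 3 * 37, phi(111) = 72; the order divides phi(n).
Divisors of 72: 1, 2, 3, 4, 6, 8, 9, 12, 18, 24, 36, 72
Repeated squaring mod 111: 41^1 = 41, 41^2 = 16, 41^4 = 34, 41^8 = 46, 41^16 = 7, 41^32 = 49, 41^64 = 70
Test divisors in increasing order:
  k=1: 41^1 = 41 mod 111
  k=2: 41^2 = 16 mod 111
  k=3: 41^3 = 16 * 41 = 101 mod 111
  k=4: 41^4 = 34 mod 111
  k=6: 41^6 = 34 * 16 = 100 mod 111
  k=8: 41^8 = 46 mod 111
  k=9: 41^9 = 46 * 41 = 110 mod 111
  k=12: 41^12 = 46 * 34 = 10 mod 111
  k=18: 41^18 = 7 * 16 = 1 mod 111  <- first divisor giving 1
Order = 18

18
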